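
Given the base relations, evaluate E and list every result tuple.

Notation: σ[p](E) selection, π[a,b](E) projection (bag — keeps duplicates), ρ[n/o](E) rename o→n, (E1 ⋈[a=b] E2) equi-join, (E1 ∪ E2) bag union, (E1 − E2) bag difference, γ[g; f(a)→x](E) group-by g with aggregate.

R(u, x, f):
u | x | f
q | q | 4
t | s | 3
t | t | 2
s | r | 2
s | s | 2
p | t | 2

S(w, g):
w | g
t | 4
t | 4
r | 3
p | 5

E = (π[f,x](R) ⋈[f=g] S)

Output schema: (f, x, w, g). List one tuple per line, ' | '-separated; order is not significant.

Stepwise |·|:
  R → 6
  π[f,x](R) → 6
  S → 4
  (π[f,x](R) ⋈[f=g] S) → 3

== RESULT ==
f | x | w | g
3 | s | r | 3
4 | q | t | 4
4 | q | t | 4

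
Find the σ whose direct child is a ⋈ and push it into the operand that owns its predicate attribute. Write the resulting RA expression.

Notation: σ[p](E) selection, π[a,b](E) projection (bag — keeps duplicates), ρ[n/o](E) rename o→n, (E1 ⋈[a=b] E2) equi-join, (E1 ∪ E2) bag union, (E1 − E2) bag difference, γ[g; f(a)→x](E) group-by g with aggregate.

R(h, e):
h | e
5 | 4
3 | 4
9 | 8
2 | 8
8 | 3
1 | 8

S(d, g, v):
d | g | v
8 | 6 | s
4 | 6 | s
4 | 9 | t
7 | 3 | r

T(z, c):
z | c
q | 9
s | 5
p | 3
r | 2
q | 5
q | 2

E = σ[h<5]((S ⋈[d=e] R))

σ filters on h, owned by the right side.
E' = (S ⋈[d=e] σ[h<5](R))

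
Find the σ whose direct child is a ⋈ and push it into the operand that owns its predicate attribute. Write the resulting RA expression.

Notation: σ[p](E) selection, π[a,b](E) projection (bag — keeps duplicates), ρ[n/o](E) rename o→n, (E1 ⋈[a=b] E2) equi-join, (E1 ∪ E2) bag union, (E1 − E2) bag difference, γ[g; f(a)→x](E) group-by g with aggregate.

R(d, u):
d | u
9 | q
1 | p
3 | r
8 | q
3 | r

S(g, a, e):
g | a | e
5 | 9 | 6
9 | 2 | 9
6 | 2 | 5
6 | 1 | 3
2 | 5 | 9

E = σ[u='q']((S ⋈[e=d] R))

σ filters on u, owned by the right side.
E' = (S ⋈[e=d] σ[u='q'](R))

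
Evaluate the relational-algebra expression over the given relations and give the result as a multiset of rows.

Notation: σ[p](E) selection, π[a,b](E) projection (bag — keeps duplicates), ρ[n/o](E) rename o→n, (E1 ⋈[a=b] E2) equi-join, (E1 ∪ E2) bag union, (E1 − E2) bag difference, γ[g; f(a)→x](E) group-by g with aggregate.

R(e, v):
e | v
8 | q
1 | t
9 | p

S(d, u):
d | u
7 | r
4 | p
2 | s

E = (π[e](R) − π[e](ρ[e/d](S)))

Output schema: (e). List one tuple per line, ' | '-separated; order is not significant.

Per-node cardinality:
  R → 3
  π[e](R) → 3
  S → 3
  ρ[e/d](S) → 3
  π[e](ρ[e/d](S)) → 3
  (π[e](R) − π[e](ρ[e/d](S))) → 3

== RESULT ==
e
1
8
9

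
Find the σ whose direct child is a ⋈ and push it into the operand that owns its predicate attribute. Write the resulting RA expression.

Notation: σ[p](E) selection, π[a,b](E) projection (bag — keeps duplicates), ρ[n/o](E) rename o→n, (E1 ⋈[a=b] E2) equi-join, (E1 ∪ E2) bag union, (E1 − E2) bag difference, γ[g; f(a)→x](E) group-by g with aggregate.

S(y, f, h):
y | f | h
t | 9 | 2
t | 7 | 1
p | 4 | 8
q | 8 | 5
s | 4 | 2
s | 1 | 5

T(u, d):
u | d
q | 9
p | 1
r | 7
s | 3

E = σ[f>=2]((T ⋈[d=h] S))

σ filters on f, owned by the right side.
E' = (T ⋈[d=h] σ[f>=2](S))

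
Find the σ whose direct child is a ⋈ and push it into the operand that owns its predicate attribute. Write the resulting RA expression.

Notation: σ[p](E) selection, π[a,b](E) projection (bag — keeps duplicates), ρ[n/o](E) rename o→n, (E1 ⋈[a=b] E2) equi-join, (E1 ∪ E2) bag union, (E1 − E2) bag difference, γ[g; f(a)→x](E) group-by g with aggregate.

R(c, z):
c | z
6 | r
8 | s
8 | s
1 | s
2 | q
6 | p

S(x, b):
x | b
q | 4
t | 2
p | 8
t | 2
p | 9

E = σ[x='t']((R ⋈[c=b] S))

σ filters on x, owned by the right side.
E' = (R ⋈[c=b] σ[x='t'](S))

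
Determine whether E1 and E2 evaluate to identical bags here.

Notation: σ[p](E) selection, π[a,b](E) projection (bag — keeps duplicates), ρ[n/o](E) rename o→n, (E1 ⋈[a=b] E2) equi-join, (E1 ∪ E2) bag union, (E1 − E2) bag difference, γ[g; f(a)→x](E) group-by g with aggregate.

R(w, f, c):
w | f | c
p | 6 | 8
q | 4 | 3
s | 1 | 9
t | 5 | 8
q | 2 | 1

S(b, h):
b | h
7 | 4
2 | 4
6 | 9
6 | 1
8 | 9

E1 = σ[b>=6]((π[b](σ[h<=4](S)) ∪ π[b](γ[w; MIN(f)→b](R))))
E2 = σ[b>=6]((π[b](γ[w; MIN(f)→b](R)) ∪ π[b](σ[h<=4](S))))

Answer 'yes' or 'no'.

E1 row counts bottom-up:
  S → 5
  σ[h<=4](S) → 3
  π[b](σ[h<=4](S)) → 3
  R → 5
  γ[w; MIN(f)→b](R) → 4
  π[b](γ[w; MIN(f)→b](R)) → 4
  (π[b](σ[h<=4](S)) ∪ π[b](γ[w; MIN(f)→b](R))) → 7
  σ[b>=6]((π[b](σ[h<=4](S)) ∪ π[b](γ[w; MIN(f)→b](R)))) → 3
E2 row counts bottom-up:
  R → 5
  γ[w; MIN(f)→b](R) → 4
  π[b](γ[w; MIN(f)→b](R)) → 4
  S → 5
  σ[h<=4](S) → 3
  π[b](σ[h<=4](S)) → 3
  (π[b](γ[w; MIN(f)→b](R)) ∪ π[b](σ[h<=4](S))) → 7
  σ[b>=6]((π[b](γ[w; MIN(f)→b](R)) ∪ π[b](σ[h<=4](S)))) → 3

E1 and E2 produce the same multiset:
b
6
6
7

yes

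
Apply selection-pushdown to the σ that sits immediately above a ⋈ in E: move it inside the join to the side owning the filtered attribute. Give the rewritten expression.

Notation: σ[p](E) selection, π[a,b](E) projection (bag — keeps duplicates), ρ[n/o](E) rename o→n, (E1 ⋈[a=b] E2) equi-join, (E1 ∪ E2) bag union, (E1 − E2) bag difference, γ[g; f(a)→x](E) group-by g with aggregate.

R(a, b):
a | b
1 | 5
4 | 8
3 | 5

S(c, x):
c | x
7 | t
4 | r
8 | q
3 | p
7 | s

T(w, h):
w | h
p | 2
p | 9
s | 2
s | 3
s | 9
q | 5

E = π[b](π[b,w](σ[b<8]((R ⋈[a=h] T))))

σ filters on b, owned by the left side.
E' = π[b](π[b,w]((σ[b<8](R) ⋈[a=h] T)))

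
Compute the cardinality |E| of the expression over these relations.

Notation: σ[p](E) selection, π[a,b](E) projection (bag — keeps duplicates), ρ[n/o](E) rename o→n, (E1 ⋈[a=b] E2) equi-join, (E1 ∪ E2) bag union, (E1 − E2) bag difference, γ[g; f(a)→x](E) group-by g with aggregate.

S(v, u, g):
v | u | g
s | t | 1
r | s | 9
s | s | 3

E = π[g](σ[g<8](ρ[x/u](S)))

Stepwise |·|:
  S → 3
  ρ[x/u](S) → 3
  σ[g<8](ρ[x/u](S)) → 2
  π[g](σ[g<8](ρ[x/u](S))) → 2

|E| = 2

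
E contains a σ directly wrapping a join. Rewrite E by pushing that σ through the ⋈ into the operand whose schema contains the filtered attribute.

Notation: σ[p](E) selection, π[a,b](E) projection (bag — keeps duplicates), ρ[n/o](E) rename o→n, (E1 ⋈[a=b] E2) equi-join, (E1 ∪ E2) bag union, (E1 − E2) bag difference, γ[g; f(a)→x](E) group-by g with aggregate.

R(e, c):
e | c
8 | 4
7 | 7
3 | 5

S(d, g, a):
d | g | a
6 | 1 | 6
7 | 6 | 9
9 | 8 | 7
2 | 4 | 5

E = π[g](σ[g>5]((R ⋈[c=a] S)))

σ filters on g, owned by the right side.
E' = π[g]((R ⋈[c=a] σ[g>5](S)))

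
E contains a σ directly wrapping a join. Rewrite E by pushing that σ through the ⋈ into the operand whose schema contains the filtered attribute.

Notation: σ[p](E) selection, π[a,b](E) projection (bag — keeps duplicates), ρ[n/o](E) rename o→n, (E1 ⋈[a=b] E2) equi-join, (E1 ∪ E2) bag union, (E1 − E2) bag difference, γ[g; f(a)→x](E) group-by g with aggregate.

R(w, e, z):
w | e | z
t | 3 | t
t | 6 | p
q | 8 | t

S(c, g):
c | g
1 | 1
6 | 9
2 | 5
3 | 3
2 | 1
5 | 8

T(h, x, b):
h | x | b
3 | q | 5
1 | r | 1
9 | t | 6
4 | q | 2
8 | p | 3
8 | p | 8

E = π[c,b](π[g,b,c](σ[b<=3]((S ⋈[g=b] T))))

σ filters on b, owned by the right side.
E' = π[c,b](π[g,b,c]((S ⋈[g=b] σ[b<=3](T))))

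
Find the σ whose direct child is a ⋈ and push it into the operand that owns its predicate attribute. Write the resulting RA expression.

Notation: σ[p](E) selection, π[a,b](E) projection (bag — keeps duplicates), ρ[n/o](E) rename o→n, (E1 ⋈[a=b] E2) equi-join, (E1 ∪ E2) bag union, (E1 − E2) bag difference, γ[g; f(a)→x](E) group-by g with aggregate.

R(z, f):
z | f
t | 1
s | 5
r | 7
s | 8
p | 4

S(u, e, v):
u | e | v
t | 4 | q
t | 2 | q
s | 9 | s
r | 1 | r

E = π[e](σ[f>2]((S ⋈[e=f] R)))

σ filters on f, owned by the right side.
E' = π[e]((S ⋈[e=f] σ[f>2](R)))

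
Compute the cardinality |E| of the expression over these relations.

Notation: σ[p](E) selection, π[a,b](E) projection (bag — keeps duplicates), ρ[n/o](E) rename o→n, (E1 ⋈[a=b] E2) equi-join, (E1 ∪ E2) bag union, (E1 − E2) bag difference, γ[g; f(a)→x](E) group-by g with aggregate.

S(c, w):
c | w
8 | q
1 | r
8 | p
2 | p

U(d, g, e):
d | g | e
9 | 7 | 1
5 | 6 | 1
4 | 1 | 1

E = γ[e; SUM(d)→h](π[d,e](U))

Per-node cardinality:
  U → 3
  π[d,e](U) → 3
  γ[e; SUM(d)→h](π[d,e](U)) → 1

|E| = 1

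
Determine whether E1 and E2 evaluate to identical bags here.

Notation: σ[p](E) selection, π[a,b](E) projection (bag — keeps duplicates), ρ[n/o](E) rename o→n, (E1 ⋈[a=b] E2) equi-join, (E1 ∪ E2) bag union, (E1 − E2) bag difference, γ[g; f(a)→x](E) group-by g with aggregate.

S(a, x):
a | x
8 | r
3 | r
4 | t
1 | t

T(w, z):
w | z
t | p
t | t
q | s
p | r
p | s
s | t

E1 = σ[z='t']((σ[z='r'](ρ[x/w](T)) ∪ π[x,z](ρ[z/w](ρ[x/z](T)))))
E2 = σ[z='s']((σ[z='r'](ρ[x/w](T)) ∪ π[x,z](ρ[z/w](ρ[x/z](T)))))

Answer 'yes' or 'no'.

E1 row counts bottom-up:
  T → 6
  ρ[x/w](T) → 6
  σ[z='r'](ρ[x/w](T)) → 1
  T → 6
  ρ[x/z](T) → 6
  ρ[z/w](ρ[x/z](T)) → 6
  π[x,z](ρ[z/w](ρ[x/z](T))) → 6
  (σ[z='r'](ρ[x/w](T)) ∪ π[x,z](ρ[z/w](ρ[x/z](T)))) → 7
  σ[z='t']((σ[z='r'](ρ[x/w](T)) ∪ π[x,z](ρ[z/w](ρ[x/z](T))))) → 2
E2 row counts bottom-up:
  T → 6
  ρ[x/w](T) → 6
  σ[z='r'](ρ[x/w](T)) → 1
  T → 6
  ρ[x/z](T) → 6
  ρ[z/w](ρ[x/z](T)) → 6
  π[x,z](ρ[z/w](ρ[x/z](T))) → 6
  (σ[z='r'](ρ[x/w](T)) ∪ π[x,z](ρ[z/w](ρ[x/z](T)))) → 7
  σ[z='s']((σ[z='r'](ρ[x/w](T)) ∪ π[x,z](ρ[z/w](ρ[x/z](T))))) → 1

E1 result:
x | z
p | t
t | t
E2 result:
x | z
t | s
Witness: ('t', 't') appears 1× in E1 but 0× in E2.

no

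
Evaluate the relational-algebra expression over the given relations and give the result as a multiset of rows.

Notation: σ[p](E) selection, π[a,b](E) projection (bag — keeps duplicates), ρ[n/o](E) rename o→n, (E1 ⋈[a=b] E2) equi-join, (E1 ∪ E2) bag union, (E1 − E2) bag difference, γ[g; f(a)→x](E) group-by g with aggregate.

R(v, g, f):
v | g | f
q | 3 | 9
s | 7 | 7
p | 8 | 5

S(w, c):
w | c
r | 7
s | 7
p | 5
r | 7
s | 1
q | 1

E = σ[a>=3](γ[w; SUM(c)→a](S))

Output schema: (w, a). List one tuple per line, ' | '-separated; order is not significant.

Subexpression sizes:
  S → 6
  γ[w; SUM(c)→a](S) → 4
  σ[a>=3](γ[w; SUM(c)→a](S)) → 3

== RESULT ==
w | a
p | 5
r | 14
s | 8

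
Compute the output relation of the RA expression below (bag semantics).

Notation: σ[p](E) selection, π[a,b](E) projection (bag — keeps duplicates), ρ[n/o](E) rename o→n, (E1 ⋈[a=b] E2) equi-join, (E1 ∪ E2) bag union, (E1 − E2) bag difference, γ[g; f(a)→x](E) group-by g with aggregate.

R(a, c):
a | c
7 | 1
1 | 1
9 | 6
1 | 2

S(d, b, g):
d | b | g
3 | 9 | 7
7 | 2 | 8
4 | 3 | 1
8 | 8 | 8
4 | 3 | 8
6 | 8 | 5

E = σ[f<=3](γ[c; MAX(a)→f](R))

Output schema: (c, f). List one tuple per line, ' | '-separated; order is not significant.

Stepwise |·|:
  R → 4
  γ[c; MAX(a)→f](R) → 3
  σ[f<=3](γ[c; MAX(a)→f](R)) → 1

== RESULT ==
c | f
2 | 1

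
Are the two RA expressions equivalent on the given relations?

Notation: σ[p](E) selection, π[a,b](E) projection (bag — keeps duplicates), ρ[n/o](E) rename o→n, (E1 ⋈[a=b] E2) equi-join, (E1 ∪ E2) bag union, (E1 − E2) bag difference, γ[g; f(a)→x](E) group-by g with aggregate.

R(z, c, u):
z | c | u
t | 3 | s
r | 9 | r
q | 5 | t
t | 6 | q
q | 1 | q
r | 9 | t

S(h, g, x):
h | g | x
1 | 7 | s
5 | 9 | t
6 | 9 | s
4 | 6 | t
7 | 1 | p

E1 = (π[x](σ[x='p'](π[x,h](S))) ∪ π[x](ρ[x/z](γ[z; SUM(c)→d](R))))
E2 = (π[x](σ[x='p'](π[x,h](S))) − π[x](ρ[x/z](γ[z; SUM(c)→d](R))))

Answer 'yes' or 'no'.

E1 subexpression sizes:
  S → 5
  π[x,h](S) → 5
  σ[x='p'](π[x,h](S)) → 1
  π[x](σ[x='p'](π[x,h](S))) → 1
  R → 6
  γ[z; SUM(c)→d](R) → 3
  ρ[x/z](γ[z; SUM(c)→d](R)) → 3
  π[x](ρ[x/z](γ[z; SUM(c)→d](R))) → 3
  (π[x](σ[x='p'](π[x,h](S))) ∪ π[x](ρ[x/z](γ[z; SUM(c)→d](R)))) → 4
E2 subexpression sizes:
  S → 5
  π[x,h](S) → 5
  σ[x='p'](π[x,h](S)) → 1
  π[x](σ[x='p'](π[x,h](S))) → 1
  R → 6
  γ[z; SUM(c)→d](R) → 3
  ρ[x/z](γ[z; SUM(c)→d](R)) → 3
  π[x](ρ[x/z](γ[z; SUM(c)→d](R))) → 3
  (π[x](σ[x='p'](π[x,h](S))) − π[x](ρ[x/z](γ[z; SUM(c)→d](R)))) → 1

E1 result:
x
p
q
r
t
E2 result:
x
p
Witness: ('q',) appears 1× in E1 but 0× in E2.

no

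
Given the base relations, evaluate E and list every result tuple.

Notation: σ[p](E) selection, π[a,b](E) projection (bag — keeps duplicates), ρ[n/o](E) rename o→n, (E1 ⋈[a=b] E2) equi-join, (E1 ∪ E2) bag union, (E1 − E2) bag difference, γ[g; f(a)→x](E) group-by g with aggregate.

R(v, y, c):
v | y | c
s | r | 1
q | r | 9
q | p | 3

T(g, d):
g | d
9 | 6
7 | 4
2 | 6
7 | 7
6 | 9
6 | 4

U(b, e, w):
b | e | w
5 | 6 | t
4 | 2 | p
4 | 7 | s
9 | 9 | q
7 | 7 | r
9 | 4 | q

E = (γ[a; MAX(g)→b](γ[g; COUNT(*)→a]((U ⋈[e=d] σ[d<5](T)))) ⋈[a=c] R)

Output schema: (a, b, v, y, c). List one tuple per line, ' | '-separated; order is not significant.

Per-node cardinality:
  U → 6
  T → 6
  σ[d<5](T) → 2
  (U ⋈[e=d] σ[d<5](T)) → 2
  γ[g; COUNT(*)→a]((U ⋈[e=d] σ[d<5](T))) → 2
  γ[a; MAX(g)→b](γ[g; COUNT(*)→a]((U ⋈[e=d] σ[d<5](T)))) → 1
  R → 3
  (γ[a; MAX(g)→b](γ[g; COUNT(*)→a]((U ⋈[e=d] σ[d<5](T)))) ⋈[a=c] R) → 1

== RESULT ==
a | b | v | y | c
1 | 7 | s | r | 1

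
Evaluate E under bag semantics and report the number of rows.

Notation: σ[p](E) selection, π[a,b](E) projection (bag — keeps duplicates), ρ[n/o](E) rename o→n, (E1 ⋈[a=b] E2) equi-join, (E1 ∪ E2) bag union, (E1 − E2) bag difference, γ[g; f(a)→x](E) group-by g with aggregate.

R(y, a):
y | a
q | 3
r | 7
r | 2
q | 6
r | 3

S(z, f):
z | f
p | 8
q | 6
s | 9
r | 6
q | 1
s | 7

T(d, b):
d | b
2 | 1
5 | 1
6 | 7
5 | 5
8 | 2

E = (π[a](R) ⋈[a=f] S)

Stepwise |·|:
  R → 5
  π[a](R) → 5
  S → 6
  (π[a](R) ⋈[a=f] S) → 3

|E| = 3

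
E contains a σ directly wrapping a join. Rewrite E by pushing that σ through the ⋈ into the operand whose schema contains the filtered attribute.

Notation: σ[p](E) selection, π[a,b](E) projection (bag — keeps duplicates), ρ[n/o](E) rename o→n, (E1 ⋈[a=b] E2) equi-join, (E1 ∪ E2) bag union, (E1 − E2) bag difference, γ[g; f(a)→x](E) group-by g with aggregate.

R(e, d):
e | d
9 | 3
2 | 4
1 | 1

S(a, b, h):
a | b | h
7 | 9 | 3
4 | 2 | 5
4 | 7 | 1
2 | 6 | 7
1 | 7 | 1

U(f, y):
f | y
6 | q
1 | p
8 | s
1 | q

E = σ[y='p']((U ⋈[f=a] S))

σ filters on y, owned by the left side.
E' = (σ[y='p'](U) ⋈[f=a] S)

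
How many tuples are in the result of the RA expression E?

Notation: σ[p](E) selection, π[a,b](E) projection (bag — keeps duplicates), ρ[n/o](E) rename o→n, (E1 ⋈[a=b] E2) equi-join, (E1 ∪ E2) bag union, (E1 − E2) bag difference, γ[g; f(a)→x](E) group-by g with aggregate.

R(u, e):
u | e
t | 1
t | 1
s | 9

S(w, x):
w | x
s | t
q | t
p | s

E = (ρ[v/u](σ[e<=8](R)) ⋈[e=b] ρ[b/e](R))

Row counts bottom-up:
  R → 3
  σ[e<=8](R) → 2
  ρ[v/u](σ[e<=8](R)) → 2
  R → 3
  ρ[b/e](R) → 3
  (ρ[v/u](σ[e<=8](R)) ⋈[e=b] ρ[b/e](R)) → 4

|E| = 4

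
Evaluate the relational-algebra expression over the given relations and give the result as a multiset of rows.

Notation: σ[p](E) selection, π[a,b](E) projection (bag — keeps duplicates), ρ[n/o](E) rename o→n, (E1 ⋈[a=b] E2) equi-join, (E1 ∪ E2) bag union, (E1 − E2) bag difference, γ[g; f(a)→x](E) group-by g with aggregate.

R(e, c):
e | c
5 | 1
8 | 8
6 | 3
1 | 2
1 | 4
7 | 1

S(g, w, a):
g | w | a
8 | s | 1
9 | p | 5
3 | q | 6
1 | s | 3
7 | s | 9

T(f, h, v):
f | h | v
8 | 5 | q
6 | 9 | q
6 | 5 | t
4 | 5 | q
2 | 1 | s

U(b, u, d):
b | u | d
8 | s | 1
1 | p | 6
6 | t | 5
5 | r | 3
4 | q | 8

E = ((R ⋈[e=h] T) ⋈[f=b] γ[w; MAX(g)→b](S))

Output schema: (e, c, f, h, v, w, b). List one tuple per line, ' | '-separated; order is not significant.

Stepwise |·|:
  R → 6
  T → 5
  (R ⋈[e=h] T) → 5
  S → 5
  γ[w; MAX(g)→b](S) → 3
  ((R ⋈[e=h] T) ⋈[f=b] γ[w; MAX(g)→b](S)) → 1

== RESULT ==
e | c | f | h | v | w | b
5 | 1 | 8 | 5 | q | s | 8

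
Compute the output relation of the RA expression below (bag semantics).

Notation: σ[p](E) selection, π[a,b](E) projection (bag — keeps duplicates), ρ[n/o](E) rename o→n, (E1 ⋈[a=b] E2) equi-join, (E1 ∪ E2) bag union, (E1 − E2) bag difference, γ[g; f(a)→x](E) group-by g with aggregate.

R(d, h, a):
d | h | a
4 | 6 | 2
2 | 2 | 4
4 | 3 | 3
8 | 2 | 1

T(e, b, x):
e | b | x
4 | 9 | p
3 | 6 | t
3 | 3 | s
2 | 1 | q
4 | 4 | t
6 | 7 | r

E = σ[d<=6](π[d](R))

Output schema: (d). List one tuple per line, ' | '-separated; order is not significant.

Stepwise |·|:
  R → 4
  π[d](R) → 4
  σ[d<=6](π[d](R)) → 3

== RESULT ==
d
2
4
4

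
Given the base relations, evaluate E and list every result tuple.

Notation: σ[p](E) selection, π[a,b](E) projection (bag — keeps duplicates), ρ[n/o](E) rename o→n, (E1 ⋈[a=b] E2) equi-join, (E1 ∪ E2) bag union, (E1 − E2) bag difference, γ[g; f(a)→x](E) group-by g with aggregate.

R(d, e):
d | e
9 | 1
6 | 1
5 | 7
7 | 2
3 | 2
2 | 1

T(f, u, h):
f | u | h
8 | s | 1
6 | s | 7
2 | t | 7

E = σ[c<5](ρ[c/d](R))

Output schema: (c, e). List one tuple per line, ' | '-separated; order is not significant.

Stepwise |·|:
  R → 6
  ρ[c/d](R) → 6
  σ[c<5](ρ[c/d](R)) → 2

== RESULT ==
c | e
2 | 1
3 | 2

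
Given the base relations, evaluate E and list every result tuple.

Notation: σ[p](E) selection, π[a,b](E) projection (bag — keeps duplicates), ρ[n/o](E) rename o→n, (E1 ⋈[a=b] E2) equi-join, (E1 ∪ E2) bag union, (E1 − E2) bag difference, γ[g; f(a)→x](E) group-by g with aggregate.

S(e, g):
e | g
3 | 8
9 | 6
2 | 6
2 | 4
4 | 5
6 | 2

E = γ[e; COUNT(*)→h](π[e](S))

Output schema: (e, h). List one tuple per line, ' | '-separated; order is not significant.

Subexpression sizes:
  S → 6
  π[e](S) → 6
  γ[e; COUNT(*)→h](π[e](S)) → 5

== RESULT ==
e | h
2 | 2
3 | 1
4 | 1
6 | 1
9 | 1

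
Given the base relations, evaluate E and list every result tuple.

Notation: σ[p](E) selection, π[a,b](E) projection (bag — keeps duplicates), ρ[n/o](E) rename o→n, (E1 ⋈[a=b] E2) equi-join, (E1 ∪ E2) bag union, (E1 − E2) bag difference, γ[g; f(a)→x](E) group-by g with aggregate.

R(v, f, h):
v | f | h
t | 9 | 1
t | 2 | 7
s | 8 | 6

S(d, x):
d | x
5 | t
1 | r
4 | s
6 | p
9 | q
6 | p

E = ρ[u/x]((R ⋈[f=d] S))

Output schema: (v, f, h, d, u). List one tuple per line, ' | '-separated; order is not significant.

Per-node cardinality:
  R → 3
  S → 6
  (R ⋈[f=d] S) → 1
  ρ[u/x]((R ⋈[f=d] S)) → 1

== RESULT ==
v | f | h | d | u
t | 9 | 1 | 9 | q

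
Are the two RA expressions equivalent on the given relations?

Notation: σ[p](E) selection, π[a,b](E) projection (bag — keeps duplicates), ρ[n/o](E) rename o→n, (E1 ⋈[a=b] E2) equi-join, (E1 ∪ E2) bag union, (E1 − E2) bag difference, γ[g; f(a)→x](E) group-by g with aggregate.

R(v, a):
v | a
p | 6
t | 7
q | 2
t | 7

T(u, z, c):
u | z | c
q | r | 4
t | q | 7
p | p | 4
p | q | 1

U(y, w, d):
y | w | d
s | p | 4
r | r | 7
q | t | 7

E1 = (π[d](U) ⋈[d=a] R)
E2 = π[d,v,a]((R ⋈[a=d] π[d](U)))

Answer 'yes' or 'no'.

E1 subexpression sizes:
  U → 3
  π[d](U) → 3
  R → 4
  (π[d](U) ⋈[d=a] R) → 4
E2 subexpression sizes:
  R → 4
  U → 3
  π[d](U) → 3
  (R ⋈[a=d] π[d](U)) → 4
  π[d,v,a]((R ⋈[a=d] π[d](U))) → 4

E1 and E2 produce the same multiset:
d | v | a
7 | t | 7
7 | t | 7
7 | t | 7
7 | t | 7

yes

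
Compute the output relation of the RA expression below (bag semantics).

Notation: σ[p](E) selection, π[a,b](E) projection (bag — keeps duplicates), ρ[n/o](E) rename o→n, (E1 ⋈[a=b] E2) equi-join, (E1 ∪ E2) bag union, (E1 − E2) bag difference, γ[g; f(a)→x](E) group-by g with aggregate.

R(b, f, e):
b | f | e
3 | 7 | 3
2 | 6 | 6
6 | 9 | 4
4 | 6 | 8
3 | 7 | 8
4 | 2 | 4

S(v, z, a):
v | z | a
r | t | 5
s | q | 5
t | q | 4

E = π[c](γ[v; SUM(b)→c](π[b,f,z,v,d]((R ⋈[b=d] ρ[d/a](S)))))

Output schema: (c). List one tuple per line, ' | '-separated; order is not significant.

Per-node cardinality:
  R → 6
  S → 3
  ρ[d/a](S) → 3
  (R ⋈[b=d] ρ[d/a](S)) → 2
  π[b,f,z,v,d]((R ⋈[b=d] ρ[d/a](S))) → 2
  γ[v; SUM(b)→c](π[b,f,z,v,d]((R ⋈[b=d] ρ[d/a](S)))) → 1
  π[c](γ[v; SUM(b)→c](π[b,f,z,v,d]((R ⋈[b=d] ρ[d/a](S))))) → 1

== RESULT ==
c
8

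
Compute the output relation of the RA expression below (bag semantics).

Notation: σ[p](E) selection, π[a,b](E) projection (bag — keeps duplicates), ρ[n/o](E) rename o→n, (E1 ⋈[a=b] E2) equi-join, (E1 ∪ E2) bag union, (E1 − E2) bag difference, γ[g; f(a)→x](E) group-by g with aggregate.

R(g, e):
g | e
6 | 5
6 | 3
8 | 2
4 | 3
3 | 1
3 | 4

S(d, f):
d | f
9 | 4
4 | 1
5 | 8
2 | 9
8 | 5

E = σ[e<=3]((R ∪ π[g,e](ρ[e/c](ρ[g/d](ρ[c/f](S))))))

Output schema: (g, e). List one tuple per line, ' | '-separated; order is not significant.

Row counts bottom-up:
  R → 6
  S → 5
  ρ[c/f](S) → 5
  ρ[g/d](ρ[c/f](S)) → 5
  ρ[e/c](ρ[g/d](ρ[c/f](S))) → 5
  π[g,e](ρ[e/c](ρ[g/d](ρ[c/f](S)))) → 5
  (R ∪ π[g,e](ρ[e/c](ρ[g/d](ρ[c/f](S))))) → 11
  σ[e<=3]((R ∪ π[g,e](ρ[e/c](ρ[g/d](ρ[c/f](S)))))) → 5

== RESULT ==
g | e
3 | 1
4 | 1
4 | 3
6 | 3
8 | 2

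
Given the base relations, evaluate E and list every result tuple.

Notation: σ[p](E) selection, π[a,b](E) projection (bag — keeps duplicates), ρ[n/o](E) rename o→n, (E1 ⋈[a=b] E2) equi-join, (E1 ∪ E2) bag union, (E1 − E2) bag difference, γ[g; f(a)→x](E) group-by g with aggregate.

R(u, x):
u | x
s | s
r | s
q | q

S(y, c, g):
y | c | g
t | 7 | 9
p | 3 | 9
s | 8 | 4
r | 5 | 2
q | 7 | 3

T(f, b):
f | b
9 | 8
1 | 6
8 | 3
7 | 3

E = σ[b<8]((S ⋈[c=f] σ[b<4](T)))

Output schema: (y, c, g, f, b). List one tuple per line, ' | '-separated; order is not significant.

Row counts bottom-up:
  S → 5
  T → 4
  σ[b<4](T) → 2
  (S ⋈[c=f] σ[b<4](T)) → 3
  σ[b<8]((S ⋈[c=f] σ[b<4](T))) → 3

== RESULT ==
y | c | g | f | b
q | 7 | 3 | 7 | 3
s | 8 | 4 | 8 | 3
t | 7 | 9 | 7 | 3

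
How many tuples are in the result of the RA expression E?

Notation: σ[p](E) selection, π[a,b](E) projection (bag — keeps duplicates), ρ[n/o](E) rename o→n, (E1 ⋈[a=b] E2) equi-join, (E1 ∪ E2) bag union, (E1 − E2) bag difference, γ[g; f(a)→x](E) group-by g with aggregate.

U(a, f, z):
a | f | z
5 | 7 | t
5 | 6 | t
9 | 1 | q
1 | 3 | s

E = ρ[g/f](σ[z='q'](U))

Row counts bottom-up:
  U → 4
  σ[z='q'](U) → 1
  ρ[g/f](σ[z='q'](U)) → 1

|E| = 1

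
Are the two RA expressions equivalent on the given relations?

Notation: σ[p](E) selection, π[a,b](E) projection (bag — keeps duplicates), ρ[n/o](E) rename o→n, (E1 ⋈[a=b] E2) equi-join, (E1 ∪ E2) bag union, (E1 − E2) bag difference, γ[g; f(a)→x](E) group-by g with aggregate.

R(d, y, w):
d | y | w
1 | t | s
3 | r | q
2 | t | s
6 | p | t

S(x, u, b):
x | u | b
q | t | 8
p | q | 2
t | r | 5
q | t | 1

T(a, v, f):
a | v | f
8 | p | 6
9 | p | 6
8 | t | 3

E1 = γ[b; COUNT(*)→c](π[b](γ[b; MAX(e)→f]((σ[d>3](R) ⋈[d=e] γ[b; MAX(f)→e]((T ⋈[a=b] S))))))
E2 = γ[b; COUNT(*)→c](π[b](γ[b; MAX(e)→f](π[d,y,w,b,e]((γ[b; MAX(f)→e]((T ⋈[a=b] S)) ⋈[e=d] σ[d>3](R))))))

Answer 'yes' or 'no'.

E1 stepwise |·|:
  R → 4
  σ[d>3](R) → 1
  T → 3
  S → 4
  (T ⋈[a=b] S) → 2
  γ[b; MAX(f)→e]((T ⋈[a=b] S)) → 1
  (σ[d>3](R) ⋈[d=e] γ[b; MAX(f)→e]((T ⋈[a=b] S))) → 1
  γ[b; MAX(e)→f]((σ[d>3](R) ⋈[d=e] γ[b; MAX(f)→e]((T ⋈[a=b] S)))) → 1
  π[b](γ[b; MAX(e)→f]((σ[d>3](R) ⋈[d=e] γ[b; MAX(f)→e]((T ⋈[a=b] S))))) → 1
  γ[b; COUNT(*)→c](π[b](γ[b; MAX(e)→f]((σ[d>3](R) ⋈[d=e] γ[b; MAX(f)→e]((T ⋈[a=b] S)))))) → 1
E2 stepwise |·|:
  T → 3
  S → 4
  (T ⋈[a=b] S) → 2
  γ[b; MAX(f)→e]((T ⋈[a=b] S)) → 1
  R → 4
  σ[d>3](R) → 1
  (γ[b; MAX(f)→e]((T ⋈[a=b] S)) ⋈[e=d] σ[d>3](R)) → 1
  π[d,y,w,b,e]((γ[b; MAX(f)→e]((T ⋈[a=b] S)) ⋈[e=d] σ[d>3](R))) → 1
  γ[b; MAX(e)→f](π[d,y,w,b,e]((γ[b; MAX(f)→e]((T ⋈[a=b] S)) ⋈[e=d] σ[d>3](R)))) → 1
  π[b](γ[b; MAX(e)→f](π[d,y,w,b,e]((γ[b; MAX(f)→e]((T ⋈[a=b] S)) ⋈[e=d] σ[d>3](R))))) → 1
  γ[b; COUNT(*)→c](π[b](γ[b; MAX(e)→f](π[d,y,w,b,e]((γ[b; MAX(f)→e]((T ⋈[a=b] S)) ⋈[e=d] σ[d>3](R)))))) → 1

E1 and E2 produce the same multiset:
b | c
8 | 1

yes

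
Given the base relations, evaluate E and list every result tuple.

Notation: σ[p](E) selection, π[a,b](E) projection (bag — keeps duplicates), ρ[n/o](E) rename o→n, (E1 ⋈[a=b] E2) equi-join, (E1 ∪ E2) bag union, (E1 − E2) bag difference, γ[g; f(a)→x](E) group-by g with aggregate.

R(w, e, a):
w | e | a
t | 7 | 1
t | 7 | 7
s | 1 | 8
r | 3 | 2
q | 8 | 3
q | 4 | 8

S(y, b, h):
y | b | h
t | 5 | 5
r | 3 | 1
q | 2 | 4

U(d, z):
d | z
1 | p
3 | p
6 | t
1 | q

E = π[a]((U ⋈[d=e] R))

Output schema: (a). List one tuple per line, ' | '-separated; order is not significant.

Per-node cardinality:
  U → 4
  R → 6
  (U ⋈[d=e] R) → 3
  π[a]((U ⋈[d=e] R)) → 3

== RESULT ==
a
2
8
8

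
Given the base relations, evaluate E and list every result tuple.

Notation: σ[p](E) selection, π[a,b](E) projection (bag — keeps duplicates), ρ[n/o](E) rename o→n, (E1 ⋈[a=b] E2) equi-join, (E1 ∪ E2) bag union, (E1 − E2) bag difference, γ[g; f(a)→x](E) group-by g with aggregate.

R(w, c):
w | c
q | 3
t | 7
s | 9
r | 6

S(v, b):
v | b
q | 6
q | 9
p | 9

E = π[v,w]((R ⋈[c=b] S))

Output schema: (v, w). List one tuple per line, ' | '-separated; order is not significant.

Stepwise |·|:
  R → 4
  S → 3
  (R ⋈[c=b] S) → 3
  π[v,w]((R ⋈[c=b] S)) → 3

== RESULT ==
v | w
p | s
q | r
q | s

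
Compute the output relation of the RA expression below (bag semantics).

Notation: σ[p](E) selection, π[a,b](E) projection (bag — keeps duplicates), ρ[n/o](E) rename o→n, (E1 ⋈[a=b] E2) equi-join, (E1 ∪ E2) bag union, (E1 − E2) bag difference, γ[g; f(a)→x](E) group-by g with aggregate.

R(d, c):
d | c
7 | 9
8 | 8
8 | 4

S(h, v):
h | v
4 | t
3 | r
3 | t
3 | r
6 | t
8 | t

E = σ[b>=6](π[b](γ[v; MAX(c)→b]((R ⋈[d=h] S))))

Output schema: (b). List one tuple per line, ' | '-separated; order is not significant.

Row counts bottom-up:
  R → 3
  S → 6
  (R ⋈[d=h] S) → 2
  γ[v; MAX(c)→b]((R ⋈[d=h] S)) → 1
  π[b](γ[v; MAX(c)→b]((R ⋈[d=h] S))) → 1
  σ[b>=6](π[b](γ[v; MAX(c)→b]((R ⋈[d=h] S)))) → 1

== RESULT ==
b
8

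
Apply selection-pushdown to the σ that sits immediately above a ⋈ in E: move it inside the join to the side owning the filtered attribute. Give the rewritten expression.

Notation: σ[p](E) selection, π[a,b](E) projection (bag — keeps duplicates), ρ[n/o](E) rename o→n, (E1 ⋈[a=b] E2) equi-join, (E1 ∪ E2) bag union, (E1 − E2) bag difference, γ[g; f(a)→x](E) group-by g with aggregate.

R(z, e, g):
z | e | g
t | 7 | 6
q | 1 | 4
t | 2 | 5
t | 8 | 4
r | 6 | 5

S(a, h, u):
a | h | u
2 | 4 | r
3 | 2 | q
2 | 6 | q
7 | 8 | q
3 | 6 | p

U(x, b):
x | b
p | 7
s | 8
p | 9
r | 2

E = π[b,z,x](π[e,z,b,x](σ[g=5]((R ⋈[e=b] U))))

σ filters on g, owned by the left side.
E' = π[b,z,x](π[e,z,b,x]((σ[g=5](R) ⋈[e=b] U)))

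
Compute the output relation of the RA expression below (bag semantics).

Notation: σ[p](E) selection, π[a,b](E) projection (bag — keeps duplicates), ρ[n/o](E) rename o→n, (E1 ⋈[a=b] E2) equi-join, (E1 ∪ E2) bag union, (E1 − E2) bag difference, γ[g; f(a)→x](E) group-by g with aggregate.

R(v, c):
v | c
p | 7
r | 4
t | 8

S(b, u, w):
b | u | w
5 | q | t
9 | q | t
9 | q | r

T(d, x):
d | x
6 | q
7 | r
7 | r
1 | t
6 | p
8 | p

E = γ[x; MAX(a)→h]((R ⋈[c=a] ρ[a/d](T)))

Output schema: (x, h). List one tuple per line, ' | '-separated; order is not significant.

Subexpression sizes:
  R → 3
  T → 6
  ρ[a/d](T) → 6
  (R ⋈[c=a] ρ[a/d](T)) → 3
  γ[x; MAX(a)→h]((R ⋈[c=a] ρ[a/d](T))) → 2

== RESULT ==
x | h
p | 8
r | 7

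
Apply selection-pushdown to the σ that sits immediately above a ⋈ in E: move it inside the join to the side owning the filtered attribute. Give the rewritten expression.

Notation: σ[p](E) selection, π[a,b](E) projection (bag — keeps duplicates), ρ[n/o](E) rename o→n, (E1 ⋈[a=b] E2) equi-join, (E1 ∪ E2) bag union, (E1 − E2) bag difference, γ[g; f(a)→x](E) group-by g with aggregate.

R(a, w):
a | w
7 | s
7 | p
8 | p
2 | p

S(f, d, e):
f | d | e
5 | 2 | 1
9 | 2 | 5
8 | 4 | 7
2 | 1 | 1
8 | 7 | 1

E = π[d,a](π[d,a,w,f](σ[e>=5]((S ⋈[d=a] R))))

σ filters on e, owned by the left side.
E' = π[d,a](π[d,a,w,f]((σ[e>=5](S) ⋈[d=a] R)))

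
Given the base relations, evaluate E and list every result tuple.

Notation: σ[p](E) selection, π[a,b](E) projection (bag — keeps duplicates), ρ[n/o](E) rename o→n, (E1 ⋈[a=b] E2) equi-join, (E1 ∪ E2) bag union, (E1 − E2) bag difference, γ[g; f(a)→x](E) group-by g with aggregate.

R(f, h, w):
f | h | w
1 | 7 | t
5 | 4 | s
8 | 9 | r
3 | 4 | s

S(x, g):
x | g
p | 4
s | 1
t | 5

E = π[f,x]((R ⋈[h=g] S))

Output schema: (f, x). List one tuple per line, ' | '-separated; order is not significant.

Row counts bottom-up:
  R → 4
  S → 3
  (R ⋈[h=g] S) → 2
  π[f,x]((R ⋈[h=g] S)) → 2

== RESULT ==
f | x
3 | p
5 | p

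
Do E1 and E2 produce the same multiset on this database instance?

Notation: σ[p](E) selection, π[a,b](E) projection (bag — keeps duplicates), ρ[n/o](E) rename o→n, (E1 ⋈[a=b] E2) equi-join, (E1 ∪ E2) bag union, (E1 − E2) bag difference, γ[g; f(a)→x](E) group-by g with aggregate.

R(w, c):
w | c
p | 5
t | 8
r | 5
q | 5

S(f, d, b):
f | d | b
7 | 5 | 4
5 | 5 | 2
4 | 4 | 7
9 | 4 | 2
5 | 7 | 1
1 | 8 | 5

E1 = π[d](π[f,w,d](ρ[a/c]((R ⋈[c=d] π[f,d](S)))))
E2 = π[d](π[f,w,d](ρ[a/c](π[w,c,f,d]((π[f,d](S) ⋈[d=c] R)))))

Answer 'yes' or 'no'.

E1 row counts bottom-up:
  R → 4
  S → 6
  π[f,d](S) → 6
  (R ⋈[c=d] π[f,d](S)) → 7
  ρ[a/c]((R ⋈[c=d] π[f,d](S))) → 7
  π[f,w,d](ρ[a/c]((R ⋈[c=d] π[f,d](S)))) → 7
  π[d](π[f,w,d](ρ[a/c]((R ⋈[c=d] π[f,d](S))))) → 7
E2 row counts bottom-up:
  S → 6
  π[f,d](S) → 6
  R → 4
  (π[f,d](S) ⋈[d=c] R) → 7
  π[w,c,f,d]((π[f,d](S) ⋈[d=c] R)) → 7
  ρ[a/c](π[w,c,f,d]((π[f,d](S) ⋈[d=c] R))) → 7
  π[f,w,d](ρ[a/c](π[w,c,f,d]((π[f,d](S) ⋈[d=c] R)))) → 7
  π[d](π[f,w,d](ρ[a/c](π[w,c,f,d]((π[f,d](S) ⋈[d=c] R))))) → 7

E1 and E2 produce the same multiset:
d
5
5
5
5
5
5
8

yes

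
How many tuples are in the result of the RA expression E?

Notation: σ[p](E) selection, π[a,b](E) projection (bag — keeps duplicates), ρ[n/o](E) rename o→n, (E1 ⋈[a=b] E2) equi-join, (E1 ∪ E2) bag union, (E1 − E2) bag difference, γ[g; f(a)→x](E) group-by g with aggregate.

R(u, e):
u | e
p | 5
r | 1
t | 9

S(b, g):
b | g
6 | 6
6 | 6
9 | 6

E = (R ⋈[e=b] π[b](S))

Stepwise |·|:
  R → 3
  S → 3
  π[b](S) → 3
  (R ⋈[e=b] π[b](S)) → 1

|E| = 1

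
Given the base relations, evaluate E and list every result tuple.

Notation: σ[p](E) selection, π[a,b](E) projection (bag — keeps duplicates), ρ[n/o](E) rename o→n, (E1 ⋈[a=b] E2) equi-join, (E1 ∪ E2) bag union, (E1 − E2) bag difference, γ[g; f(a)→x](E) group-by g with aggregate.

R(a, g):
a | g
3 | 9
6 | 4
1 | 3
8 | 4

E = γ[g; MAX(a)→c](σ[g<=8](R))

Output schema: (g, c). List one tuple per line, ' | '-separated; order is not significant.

Stepwise |·|:
  R → 4
  σ[g<=8](R) → 3
  γ[g; MAX(a)→c](σ[g<=8](R)) → 2

== RESULT ==
g | c
3 | 1
4 | 8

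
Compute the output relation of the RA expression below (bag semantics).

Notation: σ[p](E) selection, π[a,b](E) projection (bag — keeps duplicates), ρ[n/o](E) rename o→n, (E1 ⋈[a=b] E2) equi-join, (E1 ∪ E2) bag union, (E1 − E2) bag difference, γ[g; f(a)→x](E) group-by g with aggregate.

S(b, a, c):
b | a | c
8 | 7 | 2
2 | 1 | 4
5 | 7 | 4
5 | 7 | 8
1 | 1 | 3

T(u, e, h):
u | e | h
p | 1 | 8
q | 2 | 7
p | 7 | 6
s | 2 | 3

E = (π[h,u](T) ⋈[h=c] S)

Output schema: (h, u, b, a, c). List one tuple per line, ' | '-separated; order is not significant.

Row counts bottom-up:
  T → 4
  π[h,u](T) → 4
  S → 5
  (π[h,u](T) ⋈[h=c] S) → 2

== RESULT ==
h | u | b | a | c
3 | s | 1 | 1 | 3
8 | p | 5 | 7 | 8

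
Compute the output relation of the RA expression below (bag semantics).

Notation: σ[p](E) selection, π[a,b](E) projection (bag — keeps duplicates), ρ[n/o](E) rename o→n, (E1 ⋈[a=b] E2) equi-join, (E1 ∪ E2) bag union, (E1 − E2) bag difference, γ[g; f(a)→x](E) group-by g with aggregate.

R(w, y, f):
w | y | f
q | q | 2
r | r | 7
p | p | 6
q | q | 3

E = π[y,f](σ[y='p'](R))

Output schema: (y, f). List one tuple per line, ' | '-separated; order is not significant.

Row counts bottom-up:
  R → 4
  σ[y='p'](R) → 1
  π[y,f](σ[y='p'](R)) → 1

== RESULT ==
y | f
p | 6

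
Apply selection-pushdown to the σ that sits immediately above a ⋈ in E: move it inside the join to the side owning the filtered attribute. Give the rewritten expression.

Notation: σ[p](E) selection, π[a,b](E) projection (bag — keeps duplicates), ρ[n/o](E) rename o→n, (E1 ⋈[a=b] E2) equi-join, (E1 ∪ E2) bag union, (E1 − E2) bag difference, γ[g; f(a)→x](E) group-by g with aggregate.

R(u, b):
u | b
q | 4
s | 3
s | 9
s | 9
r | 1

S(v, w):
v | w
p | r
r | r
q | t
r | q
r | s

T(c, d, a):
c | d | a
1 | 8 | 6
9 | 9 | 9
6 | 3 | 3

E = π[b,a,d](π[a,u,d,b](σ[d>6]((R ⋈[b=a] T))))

σ filters on d, owned by the right side.
E' = π[b,a,d](π[a,u,d,b]((R ⋈[b=a] σ[d>6](T))))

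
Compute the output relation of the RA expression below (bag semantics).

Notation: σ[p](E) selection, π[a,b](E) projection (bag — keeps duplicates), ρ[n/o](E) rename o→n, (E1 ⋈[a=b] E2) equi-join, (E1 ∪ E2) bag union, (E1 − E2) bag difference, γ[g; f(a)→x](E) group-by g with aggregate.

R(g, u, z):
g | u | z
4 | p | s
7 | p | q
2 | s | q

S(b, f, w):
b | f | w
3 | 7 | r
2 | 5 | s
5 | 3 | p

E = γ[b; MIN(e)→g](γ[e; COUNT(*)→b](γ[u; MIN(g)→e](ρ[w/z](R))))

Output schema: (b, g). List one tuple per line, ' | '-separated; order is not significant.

Per-node cardinality:
  R → 3
  ρ[w/z](R) → 3
  γ[u; MIN(g)→e](ρ[w/z](R)) → 2
  γ[e; COUNT(*)→b](γ[u; MIN(g)→e](ρ[w/z](R))) → 2
  γ[b; MIN(e)→g](γ[e; COUNT(*)→b](γ[u; MIN(g)→e](ρ[w/z](R)))) → 1

== RESULT ==
b | g
1 | 2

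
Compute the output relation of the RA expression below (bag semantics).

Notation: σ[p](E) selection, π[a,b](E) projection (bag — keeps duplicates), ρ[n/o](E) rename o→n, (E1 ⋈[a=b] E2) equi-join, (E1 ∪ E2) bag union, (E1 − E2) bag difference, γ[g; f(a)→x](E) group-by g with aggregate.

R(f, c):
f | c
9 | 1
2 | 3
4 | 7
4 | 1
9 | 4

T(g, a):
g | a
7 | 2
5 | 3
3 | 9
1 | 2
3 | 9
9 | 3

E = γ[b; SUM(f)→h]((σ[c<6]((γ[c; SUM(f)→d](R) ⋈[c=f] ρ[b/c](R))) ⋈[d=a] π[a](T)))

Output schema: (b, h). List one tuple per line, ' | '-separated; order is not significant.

Row counts bottom-up:
  R → 5
  γ[c; SUM(f)→d](R) → 4
  R → 5
  ρ[b/c](R) → 5
  (γ[c; SUM(f)→d](R) ⋈[c=f] ρ[b/c](R)) → 2
  σ[c<6]((γ[c; SUM(f)→d](R) ⋈[c=f] ρ[b/c](R))) → 2
  T → 6
  π[a](T) → 6
  (σ[c<6]((γ[c; SUM(f)→d](R) ⋈[c=f] ρ[b/c](R))) ⋈[d=a] π[a](T)) → 4
  γ[b; SUM(f)→h]((σ[c<6]((γ[c; SUM(f)→d](R) ⋈[c=f] ρ[b/c](R))) ⋈[d=a] π[a](T))) → 2

== RESULT ==
b | h
1 | 8
7 | 8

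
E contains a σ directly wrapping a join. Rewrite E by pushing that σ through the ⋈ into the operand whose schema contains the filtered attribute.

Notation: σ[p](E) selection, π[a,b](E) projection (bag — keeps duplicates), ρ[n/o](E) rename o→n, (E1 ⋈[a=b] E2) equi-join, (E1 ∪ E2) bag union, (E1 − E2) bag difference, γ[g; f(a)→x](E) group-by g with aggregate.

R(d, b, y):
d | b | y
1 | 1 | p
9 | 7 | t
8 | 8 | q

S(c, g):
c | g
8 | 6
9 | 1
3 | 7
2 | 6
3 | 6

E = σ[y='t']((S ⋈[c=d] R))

σ filters on y, owned by the right side.
E' = (S ⋈[c=d] σ[y='t'](R))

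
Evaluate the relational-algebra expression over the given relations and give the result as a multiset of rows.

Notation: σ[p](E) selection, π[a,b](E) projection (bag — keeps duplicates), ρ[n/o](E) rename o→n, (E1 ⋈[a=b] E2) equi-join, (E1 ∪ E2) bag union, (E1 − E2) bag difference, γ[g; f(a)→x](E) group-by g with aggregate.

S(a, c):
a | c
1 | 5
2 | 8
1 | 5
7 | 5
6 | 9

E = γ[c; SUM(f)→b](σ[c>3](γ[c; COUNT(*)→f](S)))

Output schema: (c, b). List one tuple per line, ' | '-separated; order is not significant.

Subexpression sizes:
  S → 5
  γ[c; COUNT(*)→f](S) → 3
  σ[c>3](γ[c; COUNT(*)→f](S)) → 3
  γ[c; SUM(f)→b](σ[c>3](γ[c; COUNT(*)→f](S))) → 3

== RESULT ==
c | b
5 | 3
8 | 1
9 | 1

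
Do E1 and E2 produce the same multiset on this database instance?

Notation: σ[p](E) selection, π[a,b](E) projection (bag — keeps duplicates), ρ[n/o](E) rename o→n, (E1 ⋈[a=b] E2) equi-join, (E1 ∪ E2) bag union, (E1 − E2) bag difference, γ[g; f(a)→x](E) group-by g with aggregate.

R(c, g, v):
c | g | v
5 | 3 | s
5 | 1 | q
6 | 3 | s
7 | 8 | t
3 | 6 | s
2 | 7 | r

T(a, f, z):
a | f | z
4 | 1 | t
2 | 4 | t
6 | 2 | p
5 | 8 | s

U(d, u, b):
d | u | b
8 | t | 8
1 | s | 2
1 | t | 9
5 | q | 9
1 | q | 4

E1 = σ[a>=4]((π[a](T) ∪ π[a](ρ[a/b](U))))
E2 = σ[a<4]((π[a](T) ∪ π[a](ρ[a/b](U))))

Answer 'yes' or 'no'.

E1 subexpression sizes:
  T → 4
  π[a](T) → 4
  U → 5
  ρ[a/b](U) → 5
  π[a](ρ[a/b](U)) → 5
  (π[a](T) ∪ π[a](ρ[a/b](U))) → 9
  σ[a>=4]((π[a](T) ∪ π[a](ρ[a/b](U)))) → 7
E2 subexpression sizes:
  T → 4
  π[a](T) → 4
  U → 5
  ρ[a/b](U) → 5
  π[a](ρ[a/b](U)) → 5
  (π[a](T) ∪ π[a](ρ[a/b](U))) → 9
  σ[a<4]((π[a](T) ∪ π[a](ρ[a/b](U)))) → 2

E1 result:
a
4
4
5
6
8
9
9
E2 result:
a
2
2
Witness: (6,) appears 1× in E1 but 0× in E2.

no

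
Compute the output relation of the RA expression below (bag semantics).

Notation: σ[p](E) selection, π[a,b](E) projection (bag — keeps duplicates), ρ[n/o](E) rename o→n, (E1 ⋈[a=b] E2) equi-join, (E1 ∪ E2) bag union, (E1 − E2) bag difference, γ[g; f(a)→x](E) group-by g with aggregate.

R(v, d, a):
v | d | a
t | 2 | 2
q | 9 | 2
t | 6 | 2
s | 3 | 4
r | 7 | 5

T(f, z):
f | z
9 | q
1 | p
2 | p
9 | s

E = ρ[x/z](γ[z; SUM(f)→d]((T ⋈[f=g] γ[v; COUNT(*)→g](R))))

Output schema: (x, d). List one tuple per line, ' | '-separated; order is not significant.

Stepwise |·|:
  T → 4
  R → 5
  γ[v; COUNT(*)→g](R) → 4
  (T ⋈[f=g] γ[v; COUNT(*)→g](R)) → 4
  γ[z; SUM(f)→d]((T ⋈[f=g] γ[v; COUNT(*)→g](R))) → 1
  ρ[x/z](γ[z; SUM(f)→d]((T ⋈[f=g] γ[v; COUNT(*)→g](R)))) → 1

== RESULT ==
x | d
p | 5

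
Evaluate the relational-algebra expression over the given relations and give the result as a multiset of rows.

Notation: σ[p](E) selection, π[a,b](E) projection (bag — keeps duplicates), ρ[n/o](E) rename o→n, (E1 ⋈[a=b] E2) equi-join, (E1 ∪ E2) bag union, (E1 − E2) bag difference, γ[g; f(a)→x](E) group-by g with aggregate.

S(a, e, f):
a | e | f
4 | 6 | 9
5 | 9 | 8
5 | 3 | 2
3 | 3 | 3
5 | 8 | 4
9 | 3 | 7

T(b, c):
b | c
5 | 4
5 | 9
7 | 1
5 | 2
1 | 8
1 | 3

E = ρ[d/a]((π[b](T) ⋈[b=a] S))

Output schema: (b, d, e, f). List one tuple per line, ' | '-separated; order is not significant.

Subexpression sizes:
  T → 6
  π[b](T) → 6
  S → 6
  (π[b](T) ⋈[b=a] S) → 9
  ρ[d/a]((π[b](T) ⋈[b=a] S)) → 9

== RESULT ==
b | d | e | f
5 | 5 | 3 | 2
5 | 5 | 3 | 2
5 | 5 | 3 | 2
5 | 5 | 8 | 4
5 | 5 | 8 | 4
5 | 5 | 8 | 4
5 | 5 | 9 | 8
5 | 5 | 9 | 8
5 | 5 | 9 | 8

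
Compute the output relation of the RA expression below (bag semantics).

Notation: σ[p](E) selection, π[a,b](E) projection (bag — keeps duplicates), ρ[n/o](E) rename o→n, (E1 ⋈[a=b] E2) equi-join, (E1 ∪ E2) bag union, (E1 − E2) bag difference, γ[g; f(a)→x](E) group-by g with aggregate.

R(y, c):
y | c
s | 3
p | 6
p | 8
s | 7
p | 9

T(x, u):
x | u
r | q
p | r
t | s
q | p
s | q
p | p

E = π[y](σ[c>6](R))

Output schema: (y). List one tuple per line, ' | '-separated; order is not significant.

Stepwise |·|:
  R → 5
  σ[c>6](R) → 3
  π[y](σ[c>6](R)) → 3

== RESULT ==
y
p
p
s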